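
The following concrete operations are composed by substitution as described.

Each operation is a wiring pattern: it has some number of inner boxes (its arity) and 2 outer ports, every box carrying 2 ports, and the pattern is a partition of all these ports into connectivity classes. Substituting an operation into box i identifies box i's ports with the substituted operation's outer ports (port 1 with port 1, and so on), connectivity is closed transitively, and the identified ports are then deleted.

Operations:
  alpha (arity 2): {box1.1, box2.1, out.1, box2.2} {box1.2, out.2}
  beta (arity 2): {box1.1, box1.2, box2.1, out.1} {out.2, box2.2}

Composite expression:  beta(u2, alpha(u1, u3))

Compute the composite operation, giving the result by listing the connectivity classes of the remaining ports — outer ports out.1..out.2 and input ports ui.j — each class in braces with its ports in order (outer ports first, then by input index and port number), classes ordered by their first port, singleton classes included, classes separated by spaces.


{out.1, u1.1, u2.1, u2.2, u3.1, u3.2} {out.2, u1.2}


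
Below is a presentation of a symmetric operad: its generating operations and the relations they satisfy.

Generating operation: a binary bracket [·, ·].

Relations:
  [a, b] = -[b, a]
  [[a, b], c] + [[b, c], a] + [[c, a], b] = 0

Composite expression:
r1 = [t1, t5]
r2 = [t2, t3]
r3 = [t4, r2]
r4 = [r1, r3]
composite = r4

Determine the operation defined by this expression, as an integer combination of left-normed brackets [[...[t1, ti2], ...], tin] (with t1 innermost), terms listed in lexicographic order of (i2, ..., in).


-[[[[t1, t5], t2], t3], t4] + [[[[t1, t5], t3], t2], t4] + [[[[t1, t5], t4], t2], t3] - [[[[t1, t5], t4], t3], t2]

Antisymmetry and Jacobi reduce to t1-anchored left-normed brackets.
Composite bracket: [[t1, t5], [t4, [t2, t3]]]
Each bracket splits as ab - ba, giving 16 signed words (2^4 = 16).
Only words starting with t1 matter:
  word t1t5t2t3t4 has sign -1, contributing -[[[[t1, t5], t2], t3], t4]
  word t1t5t3t2t4 has sign +1, contributing +[[[[t1, t5], t3], t2], t4]
  word t1t5t4t2t3 has sign +1, contributing +[[[[t1, t5], t4], t2], t3]
  word t1t5t4t3t2 has sign -1, contributing -[[[[t1, t5], t4], t3], t2]


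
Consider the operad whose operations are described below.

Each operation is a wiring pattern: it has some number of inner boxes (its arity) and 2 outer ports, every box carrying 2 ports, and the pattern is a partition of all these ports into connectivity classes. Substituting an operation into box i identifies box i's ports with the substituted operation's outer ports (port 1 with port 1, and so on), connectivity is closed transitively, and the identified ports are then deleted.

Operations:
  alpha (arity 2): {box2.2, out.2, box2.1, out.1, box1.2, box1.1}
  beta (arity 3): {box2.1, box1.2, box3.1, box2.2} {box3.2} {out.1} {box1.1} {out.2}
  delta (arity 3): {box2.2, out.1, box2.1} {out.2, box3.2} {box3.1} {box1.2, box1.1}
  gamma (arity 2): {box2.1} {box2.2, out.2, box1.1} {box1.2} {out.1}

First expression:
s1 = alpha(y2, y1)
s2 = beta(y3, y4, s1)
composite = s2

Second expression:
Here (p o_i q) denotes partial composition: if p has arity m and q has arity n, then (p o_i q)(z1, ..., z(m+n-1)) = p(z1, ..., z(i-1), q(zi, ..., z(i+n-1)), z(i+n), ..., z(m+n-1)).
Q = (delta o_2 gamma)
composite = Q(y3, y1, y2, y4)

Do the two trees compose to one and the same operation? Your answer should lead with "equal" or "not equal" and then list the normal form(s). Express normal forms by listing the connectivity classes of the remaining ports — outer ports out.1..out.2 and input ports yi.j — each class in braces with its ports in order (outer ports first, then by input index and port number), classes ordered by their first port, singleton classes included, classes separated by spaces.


Reducing the first expression gives {out.1} {out.2} {y1.1, y1.2, y2.1, y2.2, y3.2, y4.1, y4.2} {y3.1}
Reducing the second expression gives {out.1, y1.1, y2.2} {out.2, y4.2} {y1.2} {y2.1} {y3.1, y3.2} {y4.1}
The normal forms differ: not equal.

not equal; the first gives {out.1} {out.2} {y1.1, y1.2, y2.1, y2.2, y3.2, y4.1, y4.2} {y3.1} and the second {out.1, y1.1, y2.2} {out.2, y4.2} {y1.2} {y2.1} {y3.1, y3.2} {y4.1}


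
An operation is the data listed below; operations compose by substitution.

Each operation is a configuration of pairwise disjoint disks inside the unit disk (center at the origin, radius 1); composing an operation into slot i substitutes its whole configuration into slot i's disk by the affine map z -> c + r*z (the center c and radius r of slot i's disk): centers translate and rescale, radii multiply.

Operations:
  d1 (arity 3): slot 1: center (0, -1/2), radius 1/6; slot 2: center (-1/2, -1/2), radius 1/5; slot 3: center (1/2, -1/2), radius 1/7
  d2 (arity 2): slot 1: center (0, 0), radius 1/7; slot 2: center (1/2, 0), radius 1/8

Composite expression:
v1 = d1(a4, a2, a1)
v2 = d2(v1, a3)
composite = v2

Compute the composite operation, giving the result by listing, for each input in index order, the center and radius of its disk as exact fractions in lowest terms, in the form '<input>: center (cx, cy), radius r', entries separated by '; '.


a1: center (1/14, -1/14), radius 1/49; a2: center (-1/14, -1/14), radius 1/35; a3: center (1/2, 0), radius 1/8; a4: center (0, -1/14), radius 1/42

Affine substitution under d2: radii multiply and a-centers shift.
a4: after 2 affine steps, its disk has center (0, -1/14), radius 1/42
a2: after 2 affine steps, its disk has center (-1/14, -1/14), radius 1/35
a1: after 2 affine steps, its disk has center (1/14, -1/14), radius 1/49
a3: after 1 affine step, its disk has center (1/2, 0), radius 1/8


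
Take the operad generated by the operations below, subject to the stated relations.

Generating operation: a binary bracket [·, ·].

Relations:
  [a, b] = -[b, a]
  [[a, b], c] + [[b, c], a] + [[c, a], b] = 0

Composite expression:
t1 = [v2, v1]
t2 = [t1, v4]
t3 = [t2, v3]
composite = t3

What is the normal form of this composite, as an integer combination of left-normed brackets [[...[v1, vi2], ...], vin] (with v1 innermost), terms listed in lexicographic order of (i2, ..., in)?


-[[[v1, v2], v4], v3]


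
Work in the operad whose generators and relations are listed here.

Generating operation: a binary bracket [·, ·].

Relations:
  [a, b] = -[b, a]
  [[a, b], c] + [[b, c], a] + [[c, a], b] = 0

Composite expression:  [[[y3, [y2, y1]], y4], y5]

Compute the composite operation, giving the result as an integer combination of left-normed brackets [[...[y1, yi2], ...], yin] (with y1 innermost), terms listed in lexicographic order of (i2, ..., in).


[[[[y1, y2], y3], y4], y5]

Expand each bracket as ab - ba; the y1-initial words give the coefficients.
Composite bracket: [[[y3, [y2, y1]], y4], y5]
Under [a, b] = ab - ba we get 16 signed associative words (2^4 = 16).
The y1-initial words carry the normal form:
  the word y1y2y3y4y5 carries sign +1 and contributes +[[[[y1, y2], y3], y4], y5]


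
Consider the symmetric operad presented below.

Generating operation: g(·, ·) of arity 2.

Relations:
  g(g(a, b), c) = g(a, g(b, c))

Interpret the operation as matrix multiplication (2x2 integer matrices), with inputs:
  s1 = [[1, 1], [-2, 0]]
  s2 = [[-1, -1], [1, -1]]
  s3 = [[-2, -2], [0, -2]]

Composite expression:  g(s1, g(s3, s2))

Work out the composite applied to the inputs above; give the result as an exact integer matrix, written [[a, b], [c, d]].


g(s3, s2) = [[0, 4], [-2, 2]]
g(s1, g(s3, s2)) = [[-2, 6], [0, -8]]

[[-2, 6], [0, -8]]


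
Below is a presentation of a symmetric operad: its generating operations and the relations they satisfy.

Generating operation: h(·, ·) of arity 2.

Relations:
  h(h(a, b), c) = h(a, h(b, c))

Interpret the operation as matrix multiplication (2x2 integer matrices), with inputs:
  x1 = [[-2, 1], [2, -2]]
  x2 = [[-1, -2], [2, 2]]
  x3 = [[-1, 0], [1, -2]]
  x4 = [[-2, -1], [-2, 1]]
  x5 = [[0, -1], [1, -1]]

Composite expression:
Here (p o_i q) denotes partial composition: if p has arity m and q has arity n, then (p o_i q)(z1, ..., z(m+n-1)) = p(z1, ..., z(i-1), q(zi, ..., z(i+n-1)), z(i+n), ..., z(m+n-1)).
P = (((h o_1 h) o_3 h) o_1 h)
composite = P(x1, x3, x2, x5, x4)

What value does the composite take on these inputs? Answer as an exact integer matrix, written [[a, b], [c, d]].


[[-14, 27], [24, -44]]

h(x1, x3) = [[3, -2], [-4, 4]]
h(h(x1, x3), x2) = [[-7, -10], [12, 16]]
h(x5, x4) = [[2, -1], [0, -2]]
h(h(h(x1, x3), x2), h(x5, x4)) = [[-14, 27], [24, -44]]


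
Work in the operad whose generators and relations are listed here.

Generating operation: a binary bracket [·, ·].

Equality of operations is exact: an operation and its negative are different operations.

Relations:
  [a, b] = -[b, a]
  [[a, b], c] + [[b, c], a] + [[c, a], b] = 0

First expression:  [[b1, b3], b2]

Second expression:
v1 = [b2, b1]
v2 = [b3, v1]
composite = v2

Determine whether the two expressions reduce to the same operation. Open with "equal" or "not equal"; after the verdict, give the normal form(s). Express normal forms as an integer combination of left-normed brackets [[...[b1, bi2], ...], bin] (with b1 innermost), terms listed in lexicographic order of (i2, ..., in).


not equal; first: [[b1, b3], b2]; second: [[b1, b2], b3]

The first expression, normalized: [[b1, b3], b2]
The second expression, normalized: [[b1, b2], b3]
No match — not equal.


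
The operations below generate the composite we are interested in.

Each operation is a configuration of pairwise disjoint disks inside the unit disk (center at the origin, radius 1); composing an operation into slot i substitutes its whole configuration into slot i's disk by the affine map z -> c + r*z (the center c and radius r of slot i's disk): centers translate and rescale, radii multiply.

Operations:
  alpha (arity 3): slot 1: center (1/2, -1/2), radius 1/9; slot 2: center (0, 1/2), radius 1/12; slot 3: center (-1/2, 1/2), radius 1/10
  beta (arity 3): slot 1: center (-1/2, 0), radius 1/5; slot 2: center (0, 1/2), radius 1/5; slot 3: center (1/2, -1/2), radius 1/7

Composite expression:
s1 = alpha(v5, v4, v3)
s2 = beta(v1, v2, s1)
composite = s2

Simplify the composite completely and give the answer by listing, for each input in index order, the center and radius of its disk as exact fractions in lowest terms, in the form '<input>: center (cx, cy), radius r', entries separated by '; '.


v1: center (-1/2, 0), radius 1/5; v2: center (0, 1/2), radius 1/5; v3: center (3/7, -3/7), radius 1/70; v4: center (1/2, -3/7), radius 1/84; v5: center (4/7, -4/7), radius 1/63

Nesting under beta composes maps z -> c + r*z down each v-path.
for v1, the 1-step affine chain lands on center (-1/2, 0), radius 1/5
for v2, the 1-step affine chain lands on center (0, 1/2), radius 1/5
for v5, the 2-step affine chain lands on center (4/7, -4/7), radius 1/63
for v4, the 2-step affine chain lands on center (1/2, -3/7), radius 1/84
for v3, the 2-step affine chain lands on center (3/7, -3/7), radius 1/70


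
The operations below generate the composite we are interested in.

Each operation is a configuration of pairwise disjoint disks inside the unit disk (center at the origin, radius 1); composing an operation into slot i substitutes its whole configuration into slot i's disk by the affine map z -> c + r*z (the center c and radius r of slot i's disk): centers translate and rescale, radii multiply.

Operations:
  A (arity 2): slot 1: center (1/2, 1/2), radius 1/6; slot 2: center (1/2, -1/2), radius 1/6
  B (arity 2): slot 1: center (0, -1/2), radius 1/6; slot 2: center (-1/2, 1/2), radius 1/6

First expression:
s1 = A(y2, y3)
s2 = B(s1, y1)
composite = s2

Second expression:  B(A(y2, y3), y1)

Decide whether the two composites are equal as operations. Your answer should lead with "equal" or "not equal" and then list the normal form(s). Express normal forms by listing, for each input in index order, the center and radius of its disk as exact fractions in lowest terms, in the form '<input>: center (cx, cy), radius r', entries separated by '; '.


The first expression, normalized: y1: center (-1/2, 1/2), radius 1/6; y2: center (1/12, -5/12), radius 1/36; y3: center (1/12, -7/12), radius 1/36
The second expression, normalized: y1: center (-1/2, 1/2), radius 1/6; y2: center (1/12, -5/12), radius 1/36; y3: center (1/12, -7/12), radius 1/36
The normal forms match — equal.

equal: each reduces to y1: center (-1/2, 1/2), radius 1/6; y2: center (1/12, -5/12), radius 1/36; y3: center (1/12, -7/12), radius 1/36


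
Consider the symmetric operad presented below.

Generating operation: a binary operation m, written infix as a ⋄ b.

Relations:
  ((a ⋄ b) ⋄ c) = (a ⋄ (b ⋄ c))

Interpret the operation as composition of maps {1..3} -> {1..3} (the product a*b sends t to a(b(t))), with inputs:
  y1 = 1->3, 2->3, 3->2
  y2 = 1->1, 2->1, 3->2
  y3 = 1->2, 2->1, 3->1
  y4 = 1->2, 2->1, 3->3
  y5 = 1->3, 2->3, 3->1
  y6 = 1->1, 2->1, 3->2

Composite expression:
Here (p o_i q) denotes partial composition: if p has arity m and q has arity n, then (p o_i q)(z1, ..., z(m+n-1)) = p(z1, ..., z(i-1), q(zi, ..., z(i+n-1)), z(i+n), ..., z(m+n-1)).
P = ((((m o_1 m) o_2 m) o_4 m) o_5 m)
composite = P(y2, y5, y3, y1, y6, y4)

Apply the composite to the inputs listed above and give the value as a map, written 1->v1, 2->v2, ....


1->2, 2->2, 3->2

(y5 ⋄ y3) = 1->3, 2->3, 3->3
(y2 ⋄ (y5 ⋄ y3)) = 1->2, 2->2, 3->2
(y6 ⋄ y4) = 1->1, 2->1, 3->2
(y1 ⋄ (y6 ⋄ y4)) = 1->3, 2->3, 3->3
((y2 ⋄ (y5 ⋄ y3)) ⋄ (y1 ⋄ (y6 ⋄ y4))) = 1->2, 2->2, 3->2


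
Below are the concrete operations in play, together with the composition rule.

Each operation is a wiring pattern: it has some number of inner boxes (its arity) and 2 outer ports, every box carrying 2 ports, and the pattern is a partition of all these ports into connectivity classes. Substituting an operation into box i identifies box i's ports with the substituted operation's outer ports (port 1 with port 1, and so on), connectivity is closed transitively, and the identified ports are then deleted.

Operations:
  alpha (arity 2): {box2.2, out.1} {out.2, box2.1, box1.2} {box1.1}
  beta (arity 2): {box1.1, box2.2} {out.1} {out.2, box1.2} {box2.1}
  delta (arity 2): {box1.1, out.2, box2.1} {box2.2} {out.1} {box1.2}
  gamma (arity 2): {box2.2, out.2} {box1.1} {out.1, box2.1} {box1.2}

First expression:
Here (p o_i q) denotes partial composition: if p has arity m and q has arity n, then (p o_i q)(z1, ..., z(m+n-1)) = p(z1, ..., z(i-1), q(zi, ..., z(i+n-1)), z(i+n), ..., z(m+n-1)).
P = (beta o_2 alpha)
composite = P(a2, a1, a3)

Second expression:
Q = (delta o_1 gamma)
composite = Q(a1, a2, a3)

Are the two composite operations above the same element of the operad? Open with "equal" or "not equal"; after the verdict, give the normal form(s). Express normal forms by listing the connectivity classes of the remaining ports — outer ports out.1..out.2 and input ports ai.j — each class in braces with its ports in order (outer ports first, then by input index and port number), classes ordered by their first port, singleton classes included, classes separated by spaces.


not equal; first: {out.1} {out.2, a2.2} {a1.1} {a1.2, a2.1, a3.1} {a3.2}; second: {out.1} {out.2, a2.1, a3.1} {a1.1} {a1.2} {a2.2} {a3.2}

Normal form of the first expression: {out.1} {out.2, a2.2} {a1.1} {a1.2, a2.1, a3.1} {a3.2}
Normal form of the second expression: {out.1} {out.2, a2.1, a3.1} {a1.1} {a1.2} {a2.2} {a3.2}
Distinct normal forms: not equal.


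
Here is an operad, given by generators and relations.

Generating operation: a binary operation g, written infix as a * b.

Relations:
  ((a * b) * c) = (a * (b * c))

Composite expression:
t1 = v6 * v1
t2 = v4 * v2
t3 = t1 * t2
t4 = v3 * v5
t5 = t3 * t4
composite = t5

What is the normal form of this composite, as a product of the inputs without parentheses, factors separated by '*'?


v6 * v1 * v4 * v2 * v3 * v5

The g-tree's shape is irrelevant; the v-reading-order decides.
(v6 * v1) spells out as v6 * v1
(v4 * v2) spells out as v4 * v2
((v6 * v1) * (v4 * v2)) spells out as v6 * v1 * v4 * v2
(v3 * v5) spells out as v3 * v5
(((v6 * v1) * (v4 * v2)) * (v3 * v5)) spells out as v6 * v1 * v4 * v2 * v3 * v5


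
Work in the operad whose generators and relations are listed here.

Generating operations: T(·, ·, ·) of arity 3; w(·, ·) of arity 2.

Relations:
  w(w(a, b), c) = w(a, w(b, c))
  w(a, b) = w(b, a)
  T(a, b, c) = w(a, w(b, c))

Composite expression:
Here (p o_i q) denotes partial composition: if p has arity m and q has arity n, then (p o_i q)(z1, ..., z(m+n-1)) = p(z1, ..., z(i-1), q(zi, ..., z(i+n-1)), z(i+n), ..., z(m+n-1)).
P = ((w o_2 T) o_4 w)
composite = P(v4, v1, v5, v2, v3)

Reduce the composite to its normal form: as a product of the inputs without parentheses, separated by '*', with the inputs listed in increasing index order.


v1 * v2 * v3 * v4 * v5

Shape and order are irrelevant to w; the v-input set decides.
w(v2, v3) linearizes to v2 * v3
T(v1, v5, w(v2, v3)) linearizes to v1 * v5 * v2 * v3
w(v4, T(v1, v5, w(v2, v3))) linearizes to v4 * v1 * v5 * v2 * v3
sorting the factors by input index: v1 * v2 * v3 * v4 * v5


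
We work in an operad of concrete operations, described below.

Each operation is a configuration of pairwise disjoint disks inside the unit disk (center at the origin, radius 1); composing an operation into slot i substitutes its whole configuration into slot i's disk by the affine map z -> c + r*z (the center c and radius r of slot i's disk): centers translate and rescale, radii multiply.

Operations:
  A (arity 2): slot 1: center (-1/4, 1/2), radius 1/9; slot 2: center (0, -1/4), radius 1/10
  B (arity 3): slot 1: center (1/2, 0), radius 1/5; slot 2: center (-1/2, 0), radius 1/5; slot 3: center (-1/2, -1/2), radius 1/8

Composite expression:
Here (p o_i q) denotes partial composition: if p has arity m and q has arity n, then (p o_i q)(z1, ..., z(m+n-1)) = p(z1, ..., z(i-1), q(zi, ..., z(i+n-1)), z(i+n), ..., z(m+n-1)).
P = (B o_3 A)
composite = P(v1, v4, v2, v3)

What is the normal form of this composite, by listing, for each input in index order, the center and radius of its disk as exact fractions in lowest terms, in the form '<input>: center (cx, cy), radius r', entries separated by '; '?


v1: center (1/2, 0), radius 1/5; v2: center (-17/32, -7/16), radius 1/72; v3: center (-1/2, -17/32), radius 1/80; v4: center (-1/2, 0), radius 1/5


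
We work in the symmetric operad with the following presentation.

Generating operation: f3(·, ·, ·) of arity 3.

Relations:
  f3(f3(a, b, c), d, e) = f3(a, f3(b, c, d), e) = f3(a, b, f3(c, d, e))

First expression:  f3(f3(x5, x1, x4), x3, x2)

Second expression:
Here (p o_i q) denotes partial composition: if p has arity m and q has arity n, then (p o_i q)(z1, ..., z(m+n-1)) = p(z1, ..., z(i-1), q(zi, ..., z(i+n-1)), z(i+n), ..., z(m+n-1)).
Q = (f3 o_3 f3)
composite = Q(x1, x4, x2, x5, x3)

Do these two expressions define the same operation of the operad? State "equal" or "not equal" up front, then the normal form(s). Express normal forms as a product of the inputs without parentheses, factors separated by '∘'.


Reducing the first expression gives x5 ∘ x1 ∘ x4 ∘ x3 ∘ x2
Reducing the second expression gives x1 ∘ x4 ∘ x2 ∘ x5 ∘ x3
Distinct normal forms: not equal.

not equal; first: x5 ∘ x1 ∘ x4 ∘ x3 ∘ x2; second: x1 ∘ x4 ∘ x2 ∘ x5 ∘ x3


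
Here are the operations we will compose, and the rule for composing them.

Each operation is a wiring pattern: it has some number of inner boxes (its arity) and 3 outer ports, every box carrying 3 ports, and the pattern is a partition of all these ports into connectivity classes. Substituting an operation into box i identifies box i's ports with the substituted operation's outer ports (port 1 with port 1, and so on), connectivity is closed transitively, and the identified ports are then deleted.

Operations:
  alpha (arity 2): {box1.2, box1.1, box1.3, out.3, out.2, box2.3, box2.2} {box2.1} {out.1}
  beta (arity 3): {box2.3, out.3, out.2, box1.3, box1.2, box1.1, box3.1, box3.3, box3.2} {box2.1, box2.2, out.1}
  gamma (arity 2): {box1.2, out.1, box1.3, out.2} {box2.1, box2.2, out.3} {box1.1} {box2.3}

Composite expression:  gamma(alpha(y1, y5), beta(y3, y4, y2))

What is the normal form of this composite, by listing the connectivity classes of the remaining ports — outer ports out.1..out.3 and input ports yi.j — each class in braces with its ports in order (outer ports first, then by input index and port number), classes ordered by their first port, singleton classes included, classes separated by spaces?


{out.1, out.2, y1.1, y1.2, y1.3, y5.2, y5.3} {out.3, y2.1, y2.2, y2.3, y3.1, y3.2, y3.3, y4.1, y4.2, y4.3} {y5.1}

Reachability decides: close wires over gamma-identified ports.
the subtree at alpha composes to {out.1} {out.2, out.3, y1.1, y1.2, y1.3, y5.2, y5.3} {y5.1} on (y1, y5); out.j = own outer ports
the subtree at beta composes to {out.1, y4.1, y4.2} {out.2, out.3, y2.1, y2.2, y2.3, y3.1, y3.2, y3.3, y4.3} on (y3, y4, y2); out.j = own outer ports
the subtree at gamma composes to {out.1, out.2, y1.1, y1.2, y1.3, y5.2, y5.3} {out.3, y2.1, y2.2, y2.3, y3.1, y3.2, y3.3, y4.1, y4.2, y4.3} {y5.1} on (y1, y5, y3, y4, y2); out.j = own outer ports


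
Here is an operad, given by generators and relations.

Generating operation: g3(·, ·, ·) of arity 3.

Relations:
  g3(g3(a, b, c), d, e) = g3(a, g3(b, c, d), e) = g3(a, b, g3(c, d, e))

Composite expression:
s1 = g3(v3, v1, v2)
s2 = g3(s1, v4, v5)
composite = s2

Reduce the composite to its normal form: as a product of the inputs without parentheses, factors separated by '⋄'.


The g3-tree's shape is irrelevant; the v-reading-order decides.
g3(v3, v1, v2) reduces to v3 ⋄ v1 ⋄ v2
g3(g3(v3, v1, v2), v4, v5) reduces to v3 ⋄ v1 ⋄ v2 ⋄ v4 ⋄ v5

v3 ⋄ v1 ⋄ v2 ⋄ v4 ⋄ v5


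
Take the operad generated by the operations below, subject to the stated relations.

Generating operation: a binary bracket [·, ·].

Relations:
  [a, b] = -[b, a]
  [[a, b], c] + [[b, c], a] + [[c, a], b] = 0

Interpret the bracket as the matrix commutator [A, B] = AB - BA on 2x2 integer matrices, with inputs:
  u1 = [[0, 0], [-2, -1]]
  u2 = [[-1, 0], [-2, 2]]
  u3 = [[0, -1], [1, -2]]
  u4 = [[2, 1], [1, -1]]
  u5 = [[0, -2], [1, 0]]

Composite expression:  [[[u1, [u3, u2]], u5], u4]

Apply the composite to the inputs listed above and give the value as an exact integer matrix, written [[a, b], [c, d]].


[u3, u2] = [[2, -3], [1, -2]]
[u1, [u3, u2]] = [[-6, -3], [-9, 6]]
[[u1, [u3, u2]], u5] = [[-21, 24], [12, 21]]
[[[u1, [u3, u2]], u5], u4] = [[12, -114], [78, -12]]

[[12, -114], [78, -12]]


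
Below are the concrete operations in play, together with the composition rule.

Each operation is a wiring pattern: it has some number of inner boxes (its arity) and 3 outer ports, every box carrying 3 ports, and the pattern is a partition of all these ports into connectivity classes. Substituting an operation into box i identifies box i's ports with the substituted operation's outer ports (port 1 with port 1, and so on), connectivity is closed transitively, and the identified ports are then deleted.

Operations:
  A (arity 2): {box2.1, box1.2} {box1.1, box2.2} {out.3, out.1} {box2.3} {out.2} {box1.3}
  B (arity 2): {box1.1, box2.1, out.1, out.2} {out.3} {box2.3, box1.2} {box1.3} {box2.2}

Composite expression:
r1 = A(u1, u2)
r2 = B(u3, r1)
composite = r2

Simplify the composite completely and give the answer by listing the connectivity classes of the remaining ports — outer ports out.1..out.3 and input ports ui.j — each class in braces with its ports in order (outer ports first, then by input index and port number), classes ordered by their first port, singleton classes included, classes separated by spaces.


{out.1, out.2, u3.1, u3.2} {out.3} {u1.1, u2.2} {u1.2, u2.1} {u1.3} {u2.3} {u3.3}

After gluing at B, chains via deleted ports link the u-ports.
the subtree at A composes to {out.1, out.3} {out.2} {u1.1, u2.2} {u1.2, u2.1} {u1.3} {u2.3} on (u1, u2); out.j = own outer ports
the subtree at B composes to {out.1, out.2, u3.1, u3.2} {out.3} {u1.1, u2.2} {u1.2, u2.1} {u1.3} {u2.3} {u3.3} on (u3, u1, u2); out.j = own outer ports


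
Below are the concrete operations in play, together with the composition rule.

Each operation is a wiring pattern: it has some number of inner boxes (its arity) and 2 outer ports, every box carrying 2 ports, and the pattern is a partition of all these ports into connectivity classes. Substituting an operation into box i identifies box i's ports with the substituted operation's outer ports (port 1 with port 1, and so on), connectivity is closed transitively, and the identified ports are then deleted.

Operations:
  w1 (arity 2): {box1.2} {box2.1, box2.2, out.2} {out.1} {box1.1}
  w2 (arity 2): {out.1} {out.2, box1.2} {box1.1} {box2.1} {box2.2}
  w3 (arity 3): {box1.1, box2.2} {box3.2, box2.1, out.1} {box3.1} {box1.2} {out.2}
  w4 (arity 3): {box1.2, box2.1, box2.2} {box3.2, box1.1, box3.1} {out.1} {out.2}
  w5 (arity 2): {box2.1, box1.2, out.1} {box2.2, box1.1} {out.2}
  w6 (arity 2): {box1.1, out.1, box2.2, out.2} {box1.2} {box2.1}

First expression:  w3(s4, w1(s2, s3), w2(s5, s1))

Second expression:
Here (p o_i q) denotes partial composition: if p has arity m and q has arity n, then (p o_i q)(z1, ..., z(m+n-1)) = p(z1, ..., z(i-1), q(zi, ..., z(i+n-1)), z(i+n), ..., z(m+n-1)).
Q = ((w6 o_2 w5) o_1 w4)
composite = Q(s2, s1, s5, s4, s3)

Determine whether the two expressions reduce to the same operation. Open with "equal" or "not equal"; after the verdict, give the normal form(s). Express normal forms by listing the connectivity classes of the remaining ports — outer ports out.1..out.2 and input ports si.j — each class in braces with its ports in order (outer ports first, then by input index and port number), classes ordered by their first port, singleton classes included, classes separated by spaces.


not equal: they reduce to {out.1, s5.2} {out.2} {s1.1} {s1.2} {s2.1} {s2.2} {s3.1, s3.2, s4.1} {s4.2} {s5.1} and {out.1, out.2} {s1.1, s1.2, s2.2} {s2.1, s5.1, s5.2} {s3.1, s4.2} {s3.2, s4.1}

The first composite normalizes to {out.1, s5.2} {out.2} {s1.1} {s1.2} {s2.1} {s2.2} {s3.1, s3.2, s4.1} {s4.2} {s5.1}
The second composite normalizes to {out.1, out.2} {s1.1, s1.2, s2.2} {s2.1, s5.1, s5.2} {s3.1, s4.2} {s3.2, s4.1}
The normal forms differ: not equal.


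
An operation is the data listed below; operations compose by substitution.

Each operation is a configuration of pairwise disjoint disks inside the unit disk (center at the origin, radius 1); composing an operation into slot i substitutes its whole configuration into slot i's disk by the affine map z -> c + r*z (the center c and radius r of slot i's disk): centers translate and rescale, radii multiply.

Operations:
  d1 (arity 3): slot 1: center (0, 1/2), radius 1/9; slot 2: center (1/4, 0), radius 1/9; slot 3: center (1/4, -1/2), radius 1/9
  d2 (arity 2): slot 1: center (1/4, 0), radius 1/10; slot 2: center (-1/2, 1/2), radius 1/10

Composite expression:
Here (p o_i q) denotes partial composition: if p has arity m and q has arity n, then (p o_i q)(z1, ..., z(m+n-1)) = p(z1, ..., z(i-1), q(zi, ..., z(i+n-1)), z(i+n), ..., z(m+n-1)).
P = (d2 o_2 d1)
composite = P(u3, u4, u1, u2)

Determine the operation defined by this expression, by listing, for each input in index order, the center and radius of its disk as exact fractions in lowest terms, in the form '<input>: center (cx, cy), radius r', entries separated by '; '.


u1: center (-19/40, 1/2), radius 1/90; u2: center (-19/40, 9/20), radius 1/90; u3: center (1/4, 0), radius 1/10; u4: center (-1/2, 11/20), radius 1/90


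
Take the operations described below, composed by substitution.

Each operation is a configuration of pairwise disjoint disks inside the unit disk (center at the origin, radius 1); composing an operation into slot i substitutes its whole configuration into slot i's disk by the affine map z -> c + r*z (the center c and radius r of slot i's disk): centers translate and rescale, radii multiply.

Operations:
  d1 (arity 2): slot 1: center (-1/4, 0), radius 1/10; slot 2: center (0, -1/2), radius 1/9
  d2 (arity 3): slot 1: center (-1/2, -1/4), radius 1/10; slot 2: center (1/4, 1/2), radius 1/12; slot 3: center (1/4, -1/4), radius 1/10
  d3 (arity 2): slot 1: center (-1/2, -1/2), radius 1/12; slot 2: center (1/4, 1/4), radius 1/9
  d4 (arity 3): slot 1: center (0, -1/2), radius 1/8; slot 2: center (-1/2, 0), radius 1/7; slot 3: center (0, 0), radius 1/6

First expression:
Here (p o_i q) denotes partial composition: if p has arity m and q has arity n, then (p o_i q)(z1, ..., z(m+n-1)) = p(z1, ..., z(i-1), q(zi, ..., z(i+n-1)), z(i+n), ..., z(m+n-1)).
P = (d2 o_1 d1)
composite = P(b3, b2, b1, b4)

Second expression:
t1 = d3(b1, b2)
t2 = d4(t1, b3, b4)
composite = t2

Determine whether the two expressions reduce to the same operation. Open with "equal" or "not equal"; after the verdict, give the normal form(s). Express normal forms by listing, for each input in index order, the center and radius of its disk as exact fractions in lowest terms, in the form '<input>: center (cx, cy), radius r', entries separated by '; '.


The first composite normalizes to b1: center (1/4, 1/2), radius 1/12; b2: center (-1/2, -3/10), radius 1/90; b3: center (-21/40, -1/4), radius 1/100; b4: center (1/4, -1/4), radius 1/10
The second composite normalizes to b1: center (-1/16, -9/16), radius 1/96; b2: center (1/32, -15/32), radius 1/72; b3: center (-1/2, 0), radius 1/7; b4: center (0, 0), radius 1/6
The normal forms differ: not equal.

not equal: they reduce to b1: center (1/4, 1/2), radius 1/12; b2: center (-1/2, -3/10), radius 1/90; b3: center (-21/40, -1/4), radius 1/100; b4: center (1/4, -1/4), radius 1/10 and b1: center (-1/16, -9/16), radius 1/96; b2: center (1/32, -15/32), radius 1/72; b3: center (-1/2, 0), radius 1/7; b4: center (0, 0), radius 1/6


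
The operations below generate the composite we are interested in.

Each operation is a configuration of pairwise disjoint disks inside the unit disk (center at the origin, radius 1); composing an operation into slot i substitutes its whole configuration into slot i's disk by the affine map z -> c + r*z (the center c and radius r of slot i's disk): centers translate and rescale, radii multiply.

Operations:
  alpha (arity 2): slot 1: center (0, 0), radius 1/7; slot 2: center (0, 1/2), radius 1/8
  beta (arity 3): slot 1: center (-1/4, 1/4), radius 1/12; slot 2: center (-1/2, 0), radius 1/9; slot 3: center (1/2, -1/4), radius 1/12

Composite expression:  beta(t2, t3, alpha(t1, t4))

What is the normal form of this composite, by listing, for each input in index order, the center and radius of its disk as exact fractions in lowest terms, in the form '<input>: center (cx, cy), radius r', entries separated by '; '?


Each t-disk chains the slot maps above it in beta; radii multiply.
tracing t2 down its 1-map path: center (-1/4, 1/4), radius 1/12
tracing t3 down its 1-map path: center (-1/2, 0), radius 1/9
tracing t1 down its 2-map path: center (1/2, -1/4), radius 1/84
tracing t4 down its 2-map path: center (1/2, -5/24), radius 1/96

t1: center (1/2, -1/4), radius 1/84; t2: center (-1/4, 1/4), radius 1/12; t3: center (-1/2, 0), radius 1/9; t4: center (1/2, -5/24), radius 1/96


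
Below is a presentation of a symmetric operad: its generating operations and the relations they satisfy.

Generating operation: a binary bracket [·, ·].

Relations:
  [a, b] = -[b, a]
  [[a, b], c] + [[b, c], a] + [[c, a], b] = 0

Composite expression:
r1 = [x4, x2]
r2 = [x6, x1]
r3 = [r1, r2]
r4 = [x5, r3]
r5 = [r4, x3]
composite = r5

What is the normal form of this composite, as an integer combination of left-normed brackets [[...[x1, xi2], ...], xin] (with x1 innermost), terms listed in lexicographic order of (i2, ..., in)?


A multilinear Lie element is pinned by x1-initial words (x1 innermost).
Composite bracket: [[x5, [[x4, x2], [x6, x1]]], x3]
Under [a, b] = ab - ba we get 32 signed associative words (2^5 = 32).
Collect the words opening with x1:
  x1x6x2x4x5x3 (sign +1) contributes +[[[[[x1, x6], x2], x4], x5], x3]
  x1x6x4x2x5x3 (sign -1) contributes -[[[[[x1, x6], x4], x2], x5], x3]

[[[[[x1, x6], x2], x4], x5], x3] - [[[[[x1, x6], x4], x2], x5], x3]


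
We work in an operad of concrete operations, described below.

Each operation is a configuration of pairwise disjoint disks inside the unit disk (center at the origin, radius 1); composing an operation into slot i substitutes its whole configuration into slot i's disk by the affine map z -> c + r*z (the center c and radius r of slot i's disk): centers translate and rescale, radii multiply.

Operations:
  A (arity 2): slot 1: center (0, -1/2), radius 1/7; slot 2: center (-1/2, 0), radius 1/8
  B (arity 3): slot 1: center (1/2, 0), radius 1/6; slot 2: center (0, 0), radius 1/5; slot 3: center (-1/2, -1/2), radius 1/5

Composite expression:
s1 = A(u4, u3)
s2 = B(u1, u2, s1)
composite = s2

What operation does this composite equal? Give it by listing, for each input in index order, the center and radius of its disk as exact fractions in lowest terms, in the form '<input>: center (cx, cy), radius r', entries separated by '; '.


Only the slot chain above each u matters under B; compose those maps.
input u1: applying the 1 nested substitution gives center (1/2, 0), radius 1/6
input u2: applying the 1 nested substitution gives center (0, 0), radius 1/5
input u4: applying the 2 nested substitutions gives center (-1/2, -3/5), radius 1/35
input u3: applying the 2 nested substitutions gives center (-3/5, -1/2), radius 1/40

u1: center (1/2, 0), radius 1/6; u2: center (0, 0), radius 1/5; u3: center (-3/5, -1/2), radius 1/40; u4: center (-1/2, -3/5), radius 1/35


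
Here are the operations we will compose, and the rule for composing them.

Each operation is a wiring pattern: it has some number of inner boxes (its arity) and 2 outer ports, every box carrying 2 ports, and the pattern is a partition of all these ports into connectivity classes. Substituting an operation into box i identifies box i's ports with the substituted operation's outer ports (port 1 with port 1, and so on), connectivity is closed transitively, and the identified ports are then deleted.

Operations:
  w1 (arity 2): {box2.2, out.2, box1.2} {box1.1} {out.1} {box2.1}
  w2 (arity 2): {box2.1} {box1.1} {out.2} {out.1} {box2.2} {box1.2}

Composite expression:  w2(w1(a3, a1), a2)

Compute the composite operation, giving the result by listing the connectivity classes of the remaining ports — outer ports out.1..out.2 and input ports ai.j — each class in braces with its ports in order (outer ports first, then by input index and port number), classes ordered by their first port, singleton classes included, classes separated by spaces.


{out.1} {out.2} {a1.1} {a1.2, a3.2} {a2.1} {a2.2} {a3.1}

Treat the ports identified at w2 as solder joints: merge, then drop.
w1 over (a3, a1) gives {out.1} {out.2, a1.2, a3.2} {a1.1} {a3.1}, out.j being that stage's outer ports
w2 over (a3, a1, a2) gives {out.1} {out.2} {a1.1} {a1.2, a3.2} {a2.1} {a2.2} {a3.1}, out.j being that stage's outer ports


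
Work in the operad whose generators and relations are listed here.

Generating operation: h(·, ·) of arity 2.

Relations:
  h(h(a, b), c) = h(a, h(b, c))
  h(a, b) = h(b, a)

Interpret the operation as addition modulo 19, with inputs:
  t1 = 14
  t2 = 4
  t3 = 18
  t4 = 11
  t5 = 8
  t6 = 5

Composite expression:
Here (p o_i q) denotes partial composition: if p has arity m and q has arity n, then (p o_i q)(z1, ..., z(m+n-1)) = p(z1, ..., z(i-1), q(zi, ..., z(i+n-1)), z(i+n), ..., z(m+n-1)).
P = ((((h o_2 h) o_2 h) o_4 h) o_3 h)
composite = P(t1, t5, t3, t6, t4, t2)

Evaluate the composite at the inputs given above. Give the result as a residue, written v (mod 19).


h(t3, t6) = 4
h(t5, h(t3, t6)) = 12
h(t4, t2) = 15
h(h(t5, h(t3, t6)), h(t4, t2)) = 8
h(t1, h(h(t5, h(t3, t6)), h(t4, t2))) = 3

3 (mod 19)


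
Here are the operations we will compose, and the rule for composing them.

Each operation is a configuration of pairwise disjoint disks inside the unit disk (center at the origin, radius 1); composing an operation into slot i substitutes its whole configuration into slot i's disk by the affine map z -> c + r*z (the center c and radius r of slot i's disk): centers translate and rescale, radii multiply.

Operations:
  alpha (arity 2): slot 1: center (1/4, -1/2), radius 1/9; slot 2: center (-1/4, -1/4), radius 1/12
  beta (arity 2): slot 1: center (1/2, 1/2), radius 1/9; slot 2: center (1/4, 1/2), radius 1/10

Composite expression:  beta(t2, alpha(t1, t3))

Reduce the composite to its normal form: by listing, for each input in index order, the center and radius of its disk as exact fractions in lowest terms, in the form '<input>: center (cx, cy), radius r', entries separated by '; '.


t1: center (11/40, 9/20), radius 1/90; t2: center (1/2, 1/2), radius 1/9; t3: center (9/40, 19/40), radius 1/120


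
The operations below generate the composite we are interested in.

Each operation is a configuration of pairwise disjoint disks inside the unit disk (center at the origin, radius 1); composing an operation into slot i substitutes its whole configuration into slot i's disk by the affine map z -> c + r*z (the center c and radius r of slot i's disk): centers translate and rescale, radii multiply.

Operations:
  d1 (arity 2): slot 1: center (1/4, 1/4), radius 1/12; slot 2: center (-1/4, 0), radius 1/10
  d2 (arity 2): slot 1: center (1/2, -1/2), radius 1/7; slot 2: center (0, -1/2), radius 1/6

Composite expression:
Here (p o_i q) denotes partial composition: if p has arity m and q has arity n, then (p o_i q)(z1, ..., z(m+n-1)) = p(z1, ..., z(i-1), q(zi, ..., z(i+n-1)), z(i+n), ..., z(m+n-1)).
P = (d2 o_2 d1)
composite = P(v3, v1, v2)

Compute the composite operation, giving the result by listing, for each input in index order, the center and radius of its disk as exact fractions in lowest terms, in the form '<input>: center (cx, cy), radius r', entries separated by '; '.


v1: center (1/24, -11/24), radius 1/72; v2: center (-1/24, -1/2), radius 1/60; v3: center (1/2, -1/2), radius 1/7

Each v-disk chains the slot maps above it in d2; radii multiply.
input v3: applying the 1 nested substitution gives center (1/2, -1/2), radius 1/7
input v1: applying the 2 nested substitutions gives center (1/24, -11/24), radius 1/72
input v2: applying the 2 nested substitutions gives center (-1/24, -1/2), radius 1/60


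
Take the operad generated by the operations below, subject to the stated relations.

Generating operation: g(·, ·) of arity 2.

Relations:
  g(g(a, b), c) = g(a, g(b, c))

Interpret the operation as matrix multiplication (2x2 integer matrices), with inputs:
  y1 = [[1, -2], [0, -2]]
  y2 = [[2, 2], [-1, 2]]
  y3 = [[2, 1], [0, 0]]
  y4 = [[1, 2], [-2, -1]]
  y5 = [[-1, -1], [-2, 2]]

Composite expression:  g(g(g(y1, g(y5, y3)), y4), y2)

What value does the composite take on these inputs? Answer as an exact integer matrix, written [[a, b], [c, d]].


g(y5, y3) = [[-2, -1], [-4, -2]]
g(y1, g(y5, y3)) = [[6, 3], [8, 4]]
g(g(y1, g(y5, y3)), y4) = [[0, 9], [0, 12]]
g(g(g(y1, g(y5, y3)), y4), y2) = [[-9, 18], [-12, 24]]

[[-9, 18], [-12, 24]]


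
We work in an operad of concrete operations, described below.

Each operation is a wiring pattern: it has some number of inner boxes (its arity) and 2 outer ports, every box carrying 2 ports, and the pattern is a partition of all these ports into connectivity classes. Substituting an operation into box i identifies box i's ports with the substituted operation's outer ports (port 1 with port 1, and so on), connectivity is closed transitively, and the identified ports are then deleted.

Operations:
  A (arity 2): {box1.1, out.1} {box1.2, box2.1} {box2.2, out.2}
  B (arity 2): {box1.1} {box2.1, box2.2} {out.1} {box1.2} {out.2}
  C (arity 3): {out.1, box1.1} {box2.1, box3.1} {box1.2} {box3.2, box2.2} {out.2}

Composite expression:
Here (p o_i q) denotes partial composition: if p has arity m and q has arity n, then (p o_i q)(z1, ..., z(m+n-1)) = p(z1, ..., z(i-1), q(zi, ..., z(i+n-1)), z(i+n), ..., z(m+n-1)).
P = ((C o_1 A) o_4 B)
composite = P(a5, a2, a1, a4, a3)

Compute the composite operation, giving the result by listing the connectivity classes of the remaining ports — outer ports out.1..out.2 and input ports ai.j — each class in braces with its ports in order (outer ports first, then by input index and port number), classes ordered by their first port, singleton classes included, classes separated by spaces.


{out.1, a5.1} {out.2} {a1.1} {a1.2} {a2.1, a5.2} {a2.2} {a3.1, a3.2} {a4.1} {a4.2}

Two ports join when wires chain via C-identified ports.
stage A: inputs (a5, a2), connectivity {out.1, a5.1} {out.2, a2.2} {a2.1, a5.2}, out.j its boundary
stage B: inputs (a4, a3), connectivity {out.1} {out.2} {a3.1, a3.2} {a4.1} {a4.2}, out.j its boundary
stage C: inputs (a5, a2, a1, a4, a3), connectivity {out.1, a5.1} {out.2} {a1.1} {a1.2} {a2.1, a5.2} {a2.2} {a3.1, a3.2} {a4.1} {a4.2}, out.j its boundary
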